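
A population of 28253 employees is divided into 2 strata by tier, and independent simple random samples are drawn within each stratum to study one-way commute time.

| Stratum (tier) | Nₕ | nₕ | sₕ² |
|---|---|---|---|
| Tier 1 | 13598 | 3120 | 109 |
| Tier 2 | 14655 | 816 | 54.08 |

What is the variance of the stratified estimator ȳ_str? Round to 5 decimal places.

Var(ȳ_str) = Σₕ Wₕ²(1 − fₕ)sₕ²/nₕ with Wₕ = Nₕ/N, N = 28253.
Tier 1: Wₕ = 0.48129402; term = 0.48129402²·(1 − 0.22944551)·109/3120 = 0.0062358577.
Tier 2: Wₕ = 0.51870598; term = 0.51870598²·(1 − 0.05568066)·54.08/816 = 0.016838675.
Sum = 0.023074533.

0.02307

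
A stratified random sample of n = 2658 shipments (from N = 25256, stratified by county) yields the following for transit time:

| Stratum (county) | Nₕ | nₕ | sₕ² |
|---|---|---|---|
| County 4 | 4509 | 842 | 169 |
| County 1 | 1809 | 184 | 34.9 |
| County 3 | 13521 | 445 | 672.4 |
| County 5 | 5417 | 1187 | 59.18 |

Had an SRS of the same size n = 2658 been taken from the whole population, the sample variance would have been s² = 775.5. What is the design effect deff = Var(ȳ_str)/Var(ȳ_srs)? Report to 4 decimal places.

1.6345

Var(ȳ_str) = Σ Wₕ²(1−fₕ)sₕ²/nₕ with Wₕ = Nₕ/25256:
  County 4: (4509/25256)²·(1−842/4509)·169/842 = 0.0052027939
  County 1: (1809/25256)²·(1−184/1809)·34.9/184 = 8.7411867 × 10^-4
  County 3: (13521/25256)²·(1−445/13521)·672.4/445 = 0.41881505
  County 5: (5417/25256)²·(1−1187/5417)·59.18/1187 = 0.0017909947
  → Var(ȳ_str) = 0.42668296.
Var(ȳ_srs) = (1 − 2658/25256)·775.5/2658 = 0.26105515.
deff = 0.42668296 / 0.26105515 = 1.6345.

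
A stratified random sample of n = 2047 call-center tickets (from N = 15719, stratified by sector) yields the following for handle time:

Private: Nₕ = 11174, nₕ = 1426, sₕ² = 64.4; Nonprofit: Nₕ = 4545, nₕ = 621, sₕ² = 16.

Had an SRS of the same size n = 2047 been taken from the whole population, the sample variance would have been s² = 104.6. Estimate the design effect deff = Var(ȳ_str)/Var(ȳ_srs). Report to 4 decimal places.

0.4898

Var(ȳ_str) = Σ Wₕ²(1−fₕ)sₕ²/nₕ with Wₕ = Nₕ/15719:
  Private: (11174/15719)²·(1−1426/11174)·64.4/1426 = 0.019908599
  Nonprofit: (4545/15719)²·(1−621/4545)·16/621 = 0.0018596938
  → Var(ȳ_str) = 0.021768293.
Var(ȳ_srs) = (1 − 2047/15719)·104.6/2047 = 0.044444802.
deff = 0.021768293 / 0.044444802 = 0.4898.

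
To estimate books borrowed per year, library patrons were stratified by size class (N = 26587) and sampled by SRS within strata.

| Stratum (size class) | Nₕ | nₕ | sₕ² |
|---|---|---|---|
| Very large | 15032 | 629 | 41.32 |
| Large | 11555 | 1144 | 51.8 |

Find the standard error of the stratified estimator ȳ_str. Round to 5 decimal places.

Var(ȳ_str) = Σₕ Wₕ²(1 − fₕ)sₕ²/nₕ with Wₕ = Nₕ/N, N = 26587.
Very large: Wₕ = 0.56538910; term = 0.56538910²·(1 − 0.04184407)·41.32/629 = 0.020120591.
Large: Wₕ = 0.43461090; term = 0.43461090²·(1 − 0.09900476)·51.8/1144 = 0.0077059726.
Sum = 0.027826564.
SE = √(0.027826564) = 0.16681.

0.16681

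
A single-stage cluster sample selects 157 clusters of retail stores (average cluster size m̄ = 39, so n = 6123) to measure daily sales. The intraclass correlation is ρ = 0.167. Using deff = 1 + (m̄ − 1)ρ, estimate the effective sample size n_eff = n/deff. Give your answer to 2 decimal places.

deff = 1 + (39 − 1)·0.167 = 1 + 6.346 = 7.346.
n_eff = 6123 / 7.346 = 833.51.

833.51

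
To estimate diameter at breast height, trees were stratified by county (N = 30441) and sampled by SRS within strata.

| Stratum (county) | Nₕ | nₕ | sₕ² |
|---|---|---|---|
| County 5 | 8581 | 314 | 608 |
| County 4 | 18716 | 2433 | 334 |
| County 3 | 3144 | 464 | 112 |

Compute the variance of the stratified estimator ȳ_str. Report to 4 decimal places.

Var(ȳ_str) = Σₕ Wₕ²(1 − fₕ)sₕ²/nₕ with Wₕ = Nₕ/N, N = 30441.
County 5: Wₕ = 0.28188956; term = 0.28188956²·(1 − 0.03659247)·608/314 = 0.14823199.
County 4: Wₕ = 0.61482868; term = 0.61482868²·(1 − 0.12999573)·334/2433 = 0.045147529.
County 3: Wₕ = 0.10328176; term = 0.10328176²·(1 − 0.14758270)·112/464 = 0.0021948232.
Sum = 0.19557434.

0.1956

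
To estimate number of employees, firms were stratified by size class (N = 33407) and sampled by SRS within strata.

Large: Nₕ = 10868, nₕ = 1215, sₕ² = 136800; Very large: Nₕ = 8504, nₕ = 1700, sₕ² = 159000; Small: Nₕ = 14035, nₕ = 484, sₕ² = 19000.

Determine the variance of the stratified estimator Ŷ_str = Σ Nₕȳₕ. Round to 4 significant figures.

Var(Ŷ_str) = Σₕ Nₕ²(1 − fₕ)sₕ²/nₕ.
Large: 10868²·(1 − 1215/10868)·136800/1215 = 1.1811954 × 10^10.
Very large: 8504²·(1 − 1700/8504)·159000/1700 = 5.4117255 × 10^9.
Small: 14035²·(1 − 484/14035)·19000/484 = 7.466069 × 10^9.
Sum = 2.4689749 × 10^10.

2.469 × 10^10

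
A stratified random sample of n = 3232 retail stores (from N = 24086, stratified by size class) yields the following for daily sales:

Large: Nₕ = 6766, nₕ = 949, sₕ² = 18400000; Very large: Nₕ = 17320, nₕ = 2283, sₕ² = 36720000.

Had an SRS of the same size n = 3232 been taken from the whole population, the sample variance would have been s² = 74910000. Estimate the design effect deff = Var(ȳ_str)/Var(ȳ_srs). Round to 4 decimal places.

Var(ȳ_str) = Σ Wₕ²(1−fₕ)sₕ²/nₕ with Wₕ = Nₕ/24086:
  Large: (6766/24086)²·(1−949/6766)·18400000/949 = 1315.3863
  Very large: (17320/24086)²·(1−2283/17320)·36720000/2283 = 7220.6532
  → Var(ȳ_str) = 8536.0395.
Var(ȳ_srs) = (1 − 3232/24086)·74910000/3232 = 20067.494.
deff = 8536.0395 / 20067.494 = 0.4254.

0.4254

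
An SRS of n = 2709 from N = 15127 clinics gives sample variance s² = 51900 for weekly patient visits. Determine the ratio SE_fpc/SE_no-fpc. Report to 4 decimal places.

f = n/N = 2709/15127 = 0.17908376.
SE_no-fpc = √(s²/n) = 4.3770265; SE_fpc = √((1−f)s²/n) = 3.9657798.
Ratio = √(1−f) = 0.90604428.

0.9060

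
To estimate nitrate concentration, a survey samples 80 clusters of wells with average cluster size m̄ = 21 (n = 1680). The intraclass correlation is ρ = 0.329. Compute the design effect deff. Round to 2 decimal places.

7.58

deff = 1 + (21 − 1)·0.329 = 1 + 6.58 = 7.58.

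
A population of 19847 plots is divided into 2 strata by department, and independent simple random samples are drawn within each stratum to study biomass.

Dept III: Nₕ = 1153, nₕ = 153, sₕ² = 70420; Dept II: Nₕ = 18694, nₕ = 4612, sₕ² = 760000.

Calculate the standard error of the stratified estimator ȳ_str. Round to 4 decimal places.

10.5582

Var(ȳ_str) = Σₕ Wₕ²(1 − fₕ)sₕ²/nₕ with Wₕ = Nₕ/N, N = 19847.
Dept III: Wₕ = 0.05809442; term = 0.05809442²·(1 − 0.13269731)·70420/153 = 1.3472375.
Dept II: Wₕ = 0.94190558; term = 0.94190558²·(1 − 0.24671017)·760000/4612 = 110.12886.
Sum = 111.4761.
SE = √(111.4761) = 10.5582.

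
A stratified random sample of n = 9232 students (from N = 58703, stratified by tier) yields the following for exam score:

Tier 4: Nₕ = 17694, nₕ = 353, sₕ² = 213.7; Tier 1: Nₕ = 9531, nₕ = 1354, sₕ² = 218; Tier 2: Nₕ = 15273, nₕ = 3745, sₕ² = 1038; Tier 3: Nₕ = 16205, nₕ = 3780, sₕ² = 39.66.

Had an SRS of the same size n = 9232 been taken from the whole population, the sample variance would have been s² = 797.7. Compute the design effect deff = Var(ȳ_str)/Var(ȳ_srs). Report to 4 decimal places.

0.9931

Var(ȳ_str) = Σ Wₕ²(1−fₕ)sₕ²/nₕ with Wₕ = Nₕ/58703:
  Tier 4: (17694/58703)²·(1−353/17694)·213.7/353 = 0.053902559
  Tier 1: (9531/58703)²·(1−1354/9531)·218/1354 = 0.0036412433
  Tier 2: (15273/58703)²·(1−3745/15273)·1038/3745 = 0.014161304
  Tier 3: (16205/58703)²·(1−3780/16205)·39.66/3780 = 6.1303568 × 10^-4
  → Var(ȳ_str) = 0.072318142.
Var(ȳ_srs) = (1 − 9232/58703)·797.7/9232 = 0.072817236.
deff = 0.072318142 / 0.072817236 = 0.9931.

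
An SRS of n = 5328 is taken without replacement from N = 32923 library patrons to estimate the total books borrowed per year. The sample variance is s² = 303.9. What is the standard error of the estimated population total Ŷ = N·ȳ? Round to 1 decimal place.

Var(Ŷ) = N²·Var(ȳ) = N²·(1 − n/N)·s²/n.
f = 5328/32923 = 0.16183215; Var(ȳ) = 0.83816785·303.9/5328 = 0.047807659.
Var(Ŷ) = 32923² · 0.047807659 = 5.1819866 × 10^7.
SE(Ŷ) = √(5.1819866 × 10^7) = 7198.6.

7198.6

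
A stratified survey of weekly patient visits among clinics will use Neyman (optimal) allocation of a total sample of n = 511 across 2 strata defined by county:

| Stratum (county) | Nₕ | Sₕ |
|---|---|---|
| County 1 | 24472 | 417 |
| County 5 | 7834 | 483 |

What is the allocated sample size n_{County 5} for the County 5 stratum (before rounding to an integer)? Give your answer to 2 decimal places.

Neyman allocation: nₕ = n·NₕSₕ / Σⱼ NⱼSⱼ.
Σ NⱼSⱼ = 24472·417 + 7834·483 = 1.3988646 × 10^7.
n_{County 5} = 511·7834·483 / (1.3988646 × 10^7) = 138.22.

138.22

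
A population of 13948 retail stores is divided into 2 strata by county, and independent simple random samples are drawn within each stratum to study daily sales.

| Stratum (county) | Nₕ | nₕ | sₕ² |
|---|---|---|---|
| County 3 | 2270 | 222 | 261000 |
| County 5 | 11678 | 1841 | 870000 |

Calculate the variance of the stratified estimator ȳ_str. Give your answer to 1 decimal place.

307.1

Var(ȳ_str) = Σₕ Wₕ²(1 − fₕ)sₕ²/nₕ with Wₕ = Nₕ/N, N = 13948.
County 3: Wₕ = 0.16274735; term = 0.16274735²·(1 − 0.09779736)·261000/222 = 28.094381.
County 5: Wₕ = 0.83725265; term = 0.83725265²·(1 − 0.15764686)·870000/1841 = 279.04403.
Sum = 307.13841.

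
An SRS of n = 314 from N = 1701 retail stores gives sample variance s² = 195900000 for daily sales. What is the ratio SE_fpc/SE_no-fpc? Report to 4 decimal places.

0.9030

f = n/N = 314/1701 = 0.18459730.
SE_no-fpc = √(s²/n) = 789.86413; SE_fpc = √((1−f)s²/n) = 713.24456.
Ratio = √(1−f) = 0.90299651.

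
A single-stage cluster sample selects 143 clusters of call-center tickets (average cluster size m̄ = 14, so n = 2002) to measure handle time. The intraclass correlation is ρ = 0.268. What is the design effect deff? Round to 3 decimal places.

4.484

deff = 1 + (14 − 1)·0.268 = 1 + 3.484 = 4.484.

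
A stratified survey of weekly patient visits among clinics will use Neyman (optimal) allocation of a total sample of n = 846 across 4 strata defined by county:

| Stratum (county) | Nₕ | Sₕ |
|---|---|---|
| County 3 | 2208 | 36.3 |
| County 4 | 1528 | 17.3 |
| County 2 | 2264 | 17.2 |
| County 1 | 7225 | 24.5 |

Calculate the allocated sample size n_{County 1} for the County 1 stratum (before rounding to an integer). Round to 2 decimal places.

Neyman allocation: nₕ = n·NₕSₕ / Σⱼ NⱼSⱼ.
Σ NⱼSⱼ = 2208·36.3 + 1528·17.3 + 2264·17.2 + 7225·24.5 = 322538.1.
n_{County 1} = 846·7225·24.5 / 322538.1 = 464.29.

464.29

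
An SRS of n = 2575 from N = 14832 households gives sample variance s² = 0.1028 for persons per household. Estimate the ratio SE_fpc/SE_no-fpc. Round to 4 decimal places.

f = n/N = 2575/14832 = 0.17361111.
SE_no-fpc = √(s²/n) = 0.006318412; SE_fpc = √((1−f)s²/n) = 0.0057438115.
Ratio = √(1−f) = 0.90905934.

0.9091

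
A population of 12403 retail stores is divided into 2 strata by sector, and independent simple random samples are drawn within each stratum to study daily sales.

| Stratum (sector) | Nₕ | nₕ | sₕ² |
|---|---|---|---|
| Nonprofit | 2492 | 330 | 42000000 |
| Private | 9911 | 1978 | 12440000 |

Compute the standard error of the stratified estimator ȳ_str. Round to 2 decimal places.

Var(ȳ_str) = Σₕ Wₕ²(1 − fₕ)sₕ²/nₕ with Wₕ = Nₕ/N, N = 12403.
Nonprofit: Wₕ = 0.20091913; term = 0.20091913²·(1 − 0.13242376)·42000000/330 = 4457.4409.
Private: Wₕ = 0.79908087; term = 0.79908087²·(1 − 0.19957623)·12440000/1978 = 3214.3676.
Sum = 7671.8085.
SE = √(7671.8085) = 87.59.

87.59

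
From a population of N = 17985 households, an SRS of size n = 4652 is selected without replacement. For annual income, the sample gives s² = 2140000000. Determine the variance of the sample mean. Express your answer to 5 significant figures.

341030

Under SRS without replacement, Var(ȳ) = (1 − f)·s²/n with f = n/N = 4652/17985 = 0.25865999.
Var(ȳ) = (1 − 0.25865999)·2140000000/4652 = 0.74134001·460017.2 = 341029.15.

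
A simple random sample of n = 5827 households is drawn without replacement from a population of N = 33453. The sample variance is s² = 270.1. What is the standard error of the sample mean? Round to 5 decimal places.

Under SRS without replacement, Var(ȳ) = (1 − f)·s²/n with f = n/N = 5827/33453 = 0.17418468.
Var(ȳ) = (1 − 0.17418468)·270.1/5827 = 0.82581532·0.046353183 = 0.038279169.
SE(ȳ) = √(0.038279169) = 0.19565.

0.19565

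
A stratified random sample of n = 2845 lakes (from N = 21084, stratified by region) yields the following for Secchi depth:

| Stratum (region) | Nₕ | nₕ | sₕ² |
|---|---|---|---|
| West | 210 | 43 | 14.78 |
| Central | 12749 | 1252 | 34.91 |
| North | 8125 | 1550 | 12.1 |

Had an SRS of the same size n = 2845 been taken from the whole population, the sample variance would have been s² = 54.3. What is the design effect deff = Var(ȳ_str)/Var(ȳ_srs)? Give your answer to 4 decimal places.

0.6153

Var(ȳ_str) = Σ Wₕ²(1−fₕ)sₕ²/nₕ with Wₕ = Nₕ/21084:
  West: (210/21084)²·(1−43/210)·14.78/43 = 2.7116631 × 10^-5
  Central: (12749/21084)²·(1−1252/12749)·34.91/1252 = 0.0091939081
  North: (8125/21084)²·(1−1550/8125)·12.1/1550 = 9.3813812 × 10^-4
  → Var(ȳ_str) = 0.010159163.
Var(ȳ_srs) = (1 − 2845/21084)·54.3/2845 = 0.016510703.
deff = 0.010159163 / 0.016510703 = 0.6153.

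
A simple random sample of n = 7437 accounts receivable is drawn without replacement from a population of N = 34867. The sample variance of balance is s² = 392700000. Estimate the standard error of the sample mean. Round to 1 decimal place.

203.8

Under SRS without replacement, Var(ȳ) = (1 − f)·s²/n with f = n/N = 7437/34867 = 0.21329624.
Var(ȳ) = (1 − 0.21329624)·392700000/7437 = 0.78670376·52803.55 = 41540.751.
SE(ȳ) = √(41540.751) = 203.8.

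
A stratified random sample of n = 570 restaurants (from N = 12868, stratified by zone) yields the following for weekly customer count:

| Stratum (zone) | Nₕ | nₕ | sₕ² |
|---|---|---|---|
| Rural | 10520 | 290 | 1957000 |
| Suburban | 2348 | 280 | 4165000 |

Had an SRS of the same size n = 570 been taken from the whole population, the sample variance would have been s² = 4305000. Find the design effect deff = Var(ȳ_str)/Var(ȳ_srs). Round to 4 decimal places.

Var(ȳ_str) = Σ Wₕ²(1−fₕ)sₕ²/nₕ with Wₕ = Nₕ/12868:
  Rural: (10520/12868)²·(1−290/10520)·1957000/290 = 4385.934
  Suburban: (2348/12868)²·(1−280/2348)·4165000/280 = 436.19783
  → Var(ȳ_str) = 4822.1318.
Var(ȳ_srs) = (1 − 570/12868)·4305000/570 = 7218.0808.
deff = 4822.1318 / 7218.0808 = 0.6681.

0.6681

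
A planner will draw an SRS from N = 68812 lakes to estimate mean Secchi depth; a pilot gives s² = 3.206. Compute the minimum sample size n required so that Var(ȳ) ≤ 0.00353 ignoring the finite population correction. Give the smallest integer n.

909

Without fpc, n₀ = s²/D = 3.206/0.00353 = 908.2153.
Rounding up, n = 909.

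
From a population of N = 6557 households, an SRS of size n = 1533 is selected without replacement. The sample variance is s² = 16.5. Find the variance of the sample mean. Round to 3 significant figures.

0.00825

Under SRS without replacement, Var(ȳ) = (1 − f)·s²/n with f = n/N = 1533/6557 = 0.23379594.
Var(ȳ) = (1 − 0.23379594)·16.5/1533 = 0.76620406·0.010763209 = 0.0082468147.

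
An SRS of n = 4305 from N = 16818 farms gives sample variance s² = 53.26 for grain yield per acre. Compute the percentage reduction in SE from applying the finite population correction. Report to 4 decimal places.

13.7432

f = n/N = 4305/16818 = 0.25597574.
SE_no-fpc = √(s²/n) = 0.11122797; SE_fpc = √((1−f)s²/n) = 0.095941731.
Ratio = √(1−f) = 0.86256841. Reduction = 100·(1 − 0.86256841) = 13.7432%.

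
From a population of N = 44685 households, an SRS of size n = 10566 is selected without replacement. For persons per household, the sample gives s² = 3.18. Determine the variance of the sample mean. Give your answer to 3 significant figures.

Under SRS without replacement, Var(ȳ) = (1 − f)·s²/n with f = n/N = 10566/44685 = 0.23645519.
Var(ȳ) = (1 − 0.23645519)·3.18/10566 = 0.76354481·3.0096536 × 10^-4 = 2.2980054 × 10^-4.

2.30 × 10^-4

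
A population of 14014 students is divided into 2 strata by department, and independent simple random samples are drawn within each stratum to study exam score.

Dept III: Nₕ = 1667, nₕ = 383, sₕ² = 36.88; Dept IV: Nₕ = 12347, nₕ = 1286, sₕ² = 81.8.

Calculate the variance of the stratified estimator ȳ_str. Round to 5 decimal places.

Var(ȳ_str) = Σₕ Wₕ²(1 − fₕ)sₕ²/nₕ with Wₕ = Nₕ/N, N = 14014.
Dept III: Wₕ = 0.11895248; term = 0.11895248²·(1 − 0.22975405)·36.88/383 = 0.0010494664.
Dept IV: Wₕ = 0.88104752; term = 0.88104752²·(1 − 0.10415486)·81.8/1286 = 0.044232751.
Sum = 0.045282217.

0.04528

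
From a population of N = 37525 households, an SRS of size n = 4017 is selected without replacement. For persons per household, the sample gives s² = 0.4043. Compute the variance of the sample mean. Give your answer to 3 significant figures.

Under SRS without replacement, Var(ȳ) = (1 − f)·s²/n with f = n/N = 4017/37525 = 0.10704863.
Var(ȳ) = (1 − 0.10704863)·0.4043/4017 = 0.89295137·1.0064725 × 10^-4 = 8.9873099 × 10^-5.

8.99 × 10^-5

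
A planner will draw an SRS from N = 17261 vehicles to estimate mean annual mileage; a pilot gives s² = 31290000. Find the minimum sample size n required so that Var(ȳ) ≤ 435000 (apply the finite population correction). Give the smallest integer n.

Without fpc, n₀ = s²/D = 31290000/435000 = 71.9310.
With fpc, (1 − n/N)·s²/n ≤ D requires n ≥ n₀/(1 + n₀/N) = 71.9310/(1 + 71.9310/17261) = 71.6325.
Rounding up, n = 72.

72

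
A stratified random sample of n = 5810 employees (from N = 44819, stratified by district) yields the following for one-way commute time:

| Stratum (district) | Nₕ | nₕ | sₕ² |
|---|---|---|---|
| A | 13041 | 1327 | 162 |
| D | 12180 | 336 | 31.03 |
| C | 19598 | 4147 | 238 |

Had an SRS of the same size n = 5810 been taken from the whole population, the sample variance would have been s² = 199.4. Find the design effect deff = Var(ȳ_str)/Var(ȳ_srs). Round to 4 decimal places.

0.8225

Var(ȳ_str) = Σ Wₕ²(1−fₕ)sₕ²/nₕ with Wₕ = Nₕ/44819:
  A: (13041/44819)²·(1−1327/13041)·162/1327 = 0.009284016
  D: (12180/44819)²·(1−336/12180)·31.03/336 = 0.0066322954
  C: (19598/44819)²·(1−4147/19598)·238/4147 = 0.008651411
  → Var(ȳ_str) = 0.024567722.
Var(ȳ_srs) = (1 − 5810/44819)·199.4/5810 = 0.029871132.
deff = 0.024567722 / 0.029871132 = 0.8225.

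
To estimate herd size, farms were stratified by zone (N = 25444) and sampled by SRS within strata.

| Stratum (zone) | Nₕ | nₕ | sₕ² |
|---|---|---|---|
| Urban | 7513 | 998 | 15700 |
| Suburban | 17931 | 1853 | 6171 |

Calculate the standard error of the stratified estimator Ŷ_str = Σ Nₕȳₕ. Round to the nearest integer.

Var(Ŷ_str) = Σₕ Nₕ²(1 − fₕ)sₕ²/nₕ.
Urban: 7513²·(1 − 998/7513)·15700/998 = 7.7001098 × 10^8.
Suburban: 17931²·(1 − 1853/17931)·6171/1853 = 9.6010043 × 10^8.
Sum = 1.7301114 × 10^9.
SE = √(1.7301114 × 10^9) = 41595.

41595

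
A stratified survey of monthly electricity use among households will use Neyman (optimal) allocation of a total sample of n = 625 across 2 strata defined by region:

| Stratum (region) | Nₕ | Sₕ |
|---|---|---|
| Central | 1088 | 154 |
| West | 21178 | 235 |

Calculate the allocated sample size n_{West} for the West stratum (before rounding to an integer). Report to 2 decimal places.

Neyman allocation: nₕ = n·NₕSₕ / Σⱼ NⱼSⱼ.
Σ NⱼSⱼ = 1088·154 + 21178·235 = 5.144382 × 10^6.
n_{West} = 625·21178·235 / (5.144382 × 10^6) = 604.64.

604.64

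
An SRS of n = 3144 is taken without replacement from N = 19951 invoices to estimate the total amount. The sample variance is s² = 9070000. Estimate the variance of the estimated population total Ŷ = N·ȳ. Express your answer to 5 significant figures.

Var(Ŷ) = N²·Var(ȳ) = N²·(1 − n/N)·s²/n.
f = 3144/19951 = 0.15758609; Var(ȳ) = 0.84241391·9070000/3144 = 2430.2462.
Var(Ŷ) = 19951² · 2430.2462 = 9.6734103 × 10^11.

9.6734 × 10^11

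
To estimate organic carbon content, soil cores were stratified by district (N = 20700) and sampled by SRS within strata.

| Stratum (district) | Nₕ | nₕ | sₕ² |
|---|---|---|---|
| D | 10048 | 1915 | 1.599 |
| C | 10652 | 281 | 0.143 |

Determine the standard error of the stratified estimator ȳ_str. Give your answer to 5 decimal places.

0.01704

Var(ȳ_str) = Σₕ Wₕ²(1 − fₕ)sₕ²/nₕ with Wₕ = Nₕ/N, N = 20700.
D: Wₕ = 0.48541063; term = 0.48541063²·(1 − 0.19058519)·1.599/1915 = 1.5924632 × 10^-4.
C: Wₕ = 0.51458937; term = 0.51458937²·(1 − 0.02638002)·0.143/281 = 1.3120211 × 10^-4.
Sum = 2.9044843 × 10^-4.
SE = √(2.9044843 × 10^-4) = 0.01704.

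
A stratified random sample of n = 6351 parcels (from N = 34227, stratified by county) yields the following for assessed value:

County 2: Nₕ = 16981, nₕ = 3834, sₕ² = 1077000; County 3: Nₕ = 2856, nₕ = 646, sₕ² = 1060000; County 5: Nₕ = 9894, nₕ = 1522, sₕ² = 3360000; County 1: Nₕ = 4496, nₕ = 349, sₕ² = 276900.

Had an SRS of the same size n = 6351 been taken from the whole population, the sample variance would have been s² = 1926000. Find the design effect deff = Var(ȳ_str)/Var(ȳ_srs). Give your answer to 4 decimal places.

Var(ȳ_str) = Σ Wₕ²(1−fₕ)sₕ²/nₕ with Wₕ = Nₕ/34227:
  County 2: (16981/34227)²·(1−3834/16981)·1077000/3834 = 53.532293
  County 3: (2856/34227)²·(1−646/2856)·1060000/646 = 8.8406898
  County 5: (9894/34227)²·(1−1522/9894)·3360000/1522 = 156.09467
  County 1: (4496/34227)²·(1−349/4496)·276900/349 = 12.627582
  → Var(ȳ_str) = 231.09523.
Var(ȳ_srs) = (1 − 6351/34227)·1926000/6351 = 246.98796.
deff = 231.09523 / 246.98796 = 0.9357.

0.9357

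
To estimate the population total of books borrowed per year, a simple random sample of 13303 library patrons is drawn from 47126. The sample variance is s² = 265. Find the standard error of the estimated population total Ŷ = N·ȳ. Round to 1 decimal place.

Var(Ŷ) = N²·Var(ȳ) = N²·(1 − n/N)·s²/n.
f = 13303/47126 = 0.28228579; Var(ȳ) = 0.71771421·265/13303 = 0.014297096.
Var(Ŷ) = 47126² · 0.014297096 = 3.1751847 × 10^7.
SE(Ŷ) = √(3.1751847 × 10^7) = 5634.9.

5634.9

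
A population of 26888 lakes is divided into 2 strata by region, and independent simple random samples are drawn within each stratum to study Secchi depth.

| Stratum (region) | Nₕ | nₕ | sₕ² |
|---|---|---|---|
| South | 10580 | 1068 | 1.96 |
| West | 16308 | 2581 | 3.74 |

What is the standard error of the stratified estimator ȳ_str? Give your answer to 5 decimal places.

0.02654

Var(ȳ_str) = Σₕ Wₕ²(1 − fₕ)sₕ²/nₕ with Wₕ = Nₕ/N, N = 26888.
South: Wₕ = 0.39348408; term = 0.39348408²·(1 − 0.10094518)·1.96/1068 = 2.5546142 × 10^-4.
West: Wₕ = 0.60651592; term = 0.60651592²·(1 − 0.15826588)·3.74/2581 = 4.4868643 × 10^-4.
Sum = 7.0414785 × 10^-4.
SE = √(7.0414785 × 10^-4) = 0.02654.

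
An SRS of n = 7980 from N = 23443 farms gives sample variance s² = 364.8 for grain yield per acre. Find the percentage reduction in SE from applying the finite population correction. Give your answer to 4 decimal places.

f = n/N = 7980/23443 = 0.34040012.
SE_no-fpc = √(s²/n) = 0.21380899; SE_fpc = √((1−f)s²/n) = 0.17364659.
Ratio = √(1−f) = 0.81215755. Reduction = 100·(1 − 0.81215755) = 18.7842%.

18.7842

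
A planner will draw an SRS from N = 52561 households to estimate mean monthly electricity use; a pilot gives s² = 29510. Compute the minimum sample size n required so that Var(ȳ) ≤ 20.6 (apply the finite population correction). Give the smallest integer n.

Without fpc, n₀ = s²/D = 29510/20.6 = 1432.5243.
With fpc, (1 − n/N)·s²/n ≤ D requires n ≥ n₀/(1 + n₀/N) = 1432.5243/(1 + 1432.5243/52561) = 1394.5174.
Rounding up, n = 1395.

1395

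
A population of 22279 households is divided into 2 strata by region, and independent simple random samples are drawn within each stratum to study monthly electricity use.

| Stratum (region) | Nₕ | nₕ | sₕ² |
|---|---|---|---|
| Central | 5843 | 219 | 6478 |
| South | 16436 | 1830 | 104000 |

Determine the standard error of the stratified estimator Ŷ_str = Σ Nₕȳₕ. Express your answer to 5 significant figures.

Var(Ŷ_str) = Σₕ Nₕ²(1 − fₕ)sₕ²/nₕ.
Central: 5843²·(1 − 219/5843)·6478/219 = 9.7202633 × 10^8.
South: 16436²·(1 − 1830/16436)·104000/1830 = 1.3642994 × 10^10.
Sum = 1.461502 × 10^10.
SE = √(1.461502 × 10^10) = 120890.

120890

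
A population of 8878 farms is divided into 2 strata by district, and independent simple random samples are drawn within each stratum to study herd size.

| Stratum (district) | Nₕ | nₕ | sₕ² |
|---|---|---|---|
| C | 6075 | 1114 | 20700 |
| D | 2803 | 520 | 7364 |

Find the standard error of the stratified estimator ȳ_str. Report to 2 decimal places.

Var(ȳ_str) = Σₕ Wₕ²(1 − fₕ)sₕ²/nₕ with Wₕ = Nₕ/N, N = 8878.
C: Wₕ = 0.68427574; term = 0.68427574²·(1 − 0.18337449)·20700/1114 = 7.1051031.
D: Wₕ = 0.31572426; term = 0.31572426²·(1 − 0.18551552)·7364/520 = 1.1497652.
Sum = 8.2548683.
SE = √(8.2548683) = 2.87.

2.87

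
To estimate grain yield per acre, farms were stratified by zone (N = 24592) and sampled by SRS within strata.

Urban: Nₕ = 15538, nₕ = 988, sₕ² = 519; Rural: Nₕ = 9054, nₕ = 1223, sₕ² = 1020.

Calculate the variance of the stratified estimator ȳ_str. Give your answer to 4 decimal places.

0.2942

Var(ȳ_str) = Σₕ Wₕ²(1 − fₕ)sₕ²/nₕ with Wₕ = Nₕ/N, N = 24592.
Urban: Wₕ = 0.63183149; term = 0.63183149²·(1 − 0.06358605)·519/988 = 0.19637257.
Rural: Wₕ = 0.36816851; term = 0.36816851²·(1 − 0.13507842)·1020/1223 = 0.097778581.
Sum = 0.29415115.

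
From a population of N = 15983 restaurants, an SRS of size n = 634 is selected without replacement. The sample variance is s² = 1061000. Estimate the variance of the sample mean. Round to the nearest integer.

1607

Under SRS without replacement, Var(ȳ) = (1 − f)·s²/n with f = n/N = 634/15983 = 0.03966715.
Var(ȳ) = (1 − 0.03966715)·1061000/634 = 0.96033285·1673.5016 = 1607.1185.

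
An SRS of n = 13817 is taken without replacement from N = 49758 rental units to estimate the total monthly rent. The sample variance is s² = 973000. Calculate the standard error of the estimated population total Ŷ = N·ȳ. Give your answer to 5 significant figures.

Var(Ŷ) = N²·Var(ȳ) = N²·(1 − n/N)·s²/n.
f = 13817/49758 = 0.27768399; Var(ȳ) = 0.72231601·973000/13817 = 50.865852.
Var(Ŷ) = 49758² · 50.865852 = 1.2593666 × 10^11.
SE(Ŷ) = √(1.2593666 × 10^11) = 354880.

354880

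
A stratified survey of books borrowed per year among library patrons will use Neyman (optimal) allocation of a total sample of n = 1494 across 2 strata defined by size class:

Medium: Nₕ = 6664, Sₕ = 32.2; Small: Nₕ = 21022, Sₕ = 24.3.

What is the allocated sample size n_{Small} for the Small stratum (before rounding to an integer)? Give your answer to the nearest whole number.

Neyman allocation: nₕ = n·NₕSₕ / Σⱼ NⱼSⱼ.
Σ NⱼSⱼ = 6664·32.2 + 21022·24.3 = 725415.4.
n_{Small} = 1494·21022·24.3 / 725415.4 = 1052.

1052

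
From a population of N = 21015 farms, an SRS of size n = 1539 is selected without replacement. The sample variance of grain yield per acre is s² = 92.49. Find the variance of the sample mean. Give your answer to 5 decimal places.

Under SRS without replacement, Var(ȳ) = (1 − f)·s²/n with f = n/N = 1539/21015 = 0.07323340.
Var(ȳ) = (1 − 0.07323340)·92.49/1539 = 0.92676660·0.060097466 = 0.055696324.

0.05570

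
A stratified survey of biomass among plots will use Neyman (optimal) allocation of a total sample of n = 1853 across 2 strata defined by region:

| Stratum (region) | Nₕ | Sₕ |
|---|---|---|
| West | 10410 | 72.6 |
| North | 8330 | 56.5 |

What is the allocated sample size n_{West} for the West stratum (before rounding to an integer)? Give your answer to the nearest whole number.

1142

Neyman allocation: nₕ = n·NₕSₕ / Σⱼ NⱼSⱼ.
Σ NⱼSⱼ = 10410·72.6 + 8330·56.5 = 1.226411 × 10^6.
n_{West} = 1853·10410·72.6 / (1.226411 × 10^6) = 1142.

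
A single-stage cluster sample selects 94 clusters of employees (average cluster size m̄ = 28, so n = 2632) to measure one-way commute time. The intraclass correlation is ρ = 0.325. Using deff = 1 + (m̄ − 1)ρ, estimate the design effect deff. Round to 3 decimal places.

9.775

deff = 1 + (28 − 1)·0.325 = 1 + 8.775 = 9.775.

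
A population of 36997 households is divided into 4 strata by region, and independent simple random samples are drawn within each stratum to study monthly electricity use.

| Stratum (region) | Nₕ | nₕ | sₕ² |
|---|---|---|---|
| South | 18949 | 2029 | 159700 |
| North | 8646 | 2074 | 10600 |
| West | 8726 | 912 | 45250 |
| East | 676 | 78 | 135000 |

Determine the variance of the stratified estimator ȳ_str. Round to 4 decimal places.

21.6313

Var(ȳ_str) = Σₕ Wₕ²(1 − fₕ)sₕ²/nₕ with Wₕ = Nₕ/N, N = 36997.
South: Wₕ = 0.51217666; term = 0.51217666²·(1 − 0.10707689)·159700/2029 = 18.436416.
North: Wₕ = 0.23369462; term = 0.23369462²·(1 − 0.23987971)·10600/2074 = 0.21216653.
West: Wₕ = 0.23585696; term = 0.23585696²·(1 − 0.10451524)·45250/912 = 2.4716066.
East: Wₕ = 0.01827175; term = 0.01827175²·(1 − 0.11538462)·135000/78 = 0.51115666.
Sum = 21.631346.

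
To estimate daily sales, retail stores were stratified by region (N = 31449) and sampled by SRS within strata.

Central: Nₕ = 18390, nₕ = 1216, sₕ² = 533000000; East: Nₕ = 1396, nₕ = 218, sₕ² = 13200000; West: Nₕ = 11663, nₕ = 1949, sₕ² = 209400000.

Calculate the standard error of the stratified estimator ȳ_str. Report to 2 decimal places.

390.36

Var(ȳ_str) = Σₕ Wₕ²(1 − fₕ)sₕ²/nₕ with Wₕ = Nₕ/N, N = 31449.
Central: Wₕ = 0.58475627; term = 0.58475627²·(1 − 0.06612289)·533000000/1216 = 139969.41.
East: Wₕ = 0.04438933; term = 0.04438933²·(1 − 0.15616046)·13200000/218 = 100.67797.
West: Wₕ = 0.37085440; term = 0.37085440²·(1 − 0.16710966)·209400000/1949 = 12307.208.
Sum = 152377.3.
SE = √(152377.3) = 390.36.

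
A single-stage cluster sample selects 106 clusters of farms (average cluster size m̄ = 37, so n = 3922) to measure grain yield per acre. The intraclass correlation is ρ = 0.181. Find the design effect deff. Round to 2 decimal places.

7.52

deff = 1 + (37 − 1)·0.181 = 1 + 6.516 = 7.516.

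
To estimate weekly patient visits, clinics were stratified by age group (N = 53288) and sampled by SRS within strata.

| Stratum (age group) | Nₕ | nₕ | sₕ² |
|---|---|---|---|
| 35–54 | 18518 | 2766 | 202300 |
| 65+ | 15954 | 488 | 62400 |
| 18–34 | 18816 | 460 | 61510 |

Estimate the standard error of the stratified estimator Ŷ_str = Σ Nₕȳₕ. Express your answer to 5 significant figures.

Var(Ŷ_str) = Σₕ Nₕ²(1 − fₕ)sₕ²/nₕ.
35–54: 18518²·(1 − 2766/18518)·202300/2766 = 2.1334059 × 10^10.
65+: 15954²·(1 − 488/15954)·62400/488 = 3.1550944 × 10^10.
18–34: 18816²·(1 − 460/18816)·61510/460 = 4.6184181 × 10^10.
Sum = 9.9069184 × 10^10.
SE = √(9.9069184 × 10^10) = 314750.

314750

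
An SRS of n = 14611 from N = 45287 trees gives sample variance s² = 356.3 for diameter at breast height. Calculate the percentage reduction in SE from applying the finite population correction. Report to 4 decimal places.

f = n/N = 14611/45287 = 0.32263122.
SE_no-fpc = √(s²/n) = 0.15615933; SE_fpc = √((1−f)s²/n) = 0.1285229.
Ratio = √(1−f) = 0.82302417. Reduction = 100·(1 − 0.82302417) = 17.6976%.

17.6976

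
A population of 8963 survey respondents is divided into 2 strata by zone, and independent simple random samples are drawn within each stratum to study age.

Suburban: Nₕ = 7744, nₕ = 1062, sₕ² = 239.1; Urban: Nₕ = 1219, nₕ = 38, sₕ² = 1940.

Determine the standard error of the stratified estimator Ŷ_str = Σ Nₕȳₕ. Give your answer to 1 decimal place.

9227.5

Var(Ŷ_str) = Σₕ Nₕ²(1 − fₕ)sₕ²/nₕ.
Suburban: 7744²·(1 − 1062/7744)·239.1/1062 = 1.1650025 × 10^7.
Urban: 1219²·(1 − 38/1219)·1940/38 = 7.3497359 × 10^7.
Sum = 8.5147384 × 10^7.
SE = √(8.5147384 × 10^7) = 9227.5.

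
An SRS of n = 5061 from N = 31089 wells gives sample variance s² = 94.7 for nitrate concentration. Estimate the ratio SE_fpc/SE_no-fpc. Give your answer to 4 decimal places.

0.9150

f = n/N = 5061/31089 = 0.16279070.
SE_no-fpc = √(s²/n) = 0.13679078; SE_fpc = √((1−f)s²/n) = 0.12516239.
Ratio = √(1−f) = 0.91499142.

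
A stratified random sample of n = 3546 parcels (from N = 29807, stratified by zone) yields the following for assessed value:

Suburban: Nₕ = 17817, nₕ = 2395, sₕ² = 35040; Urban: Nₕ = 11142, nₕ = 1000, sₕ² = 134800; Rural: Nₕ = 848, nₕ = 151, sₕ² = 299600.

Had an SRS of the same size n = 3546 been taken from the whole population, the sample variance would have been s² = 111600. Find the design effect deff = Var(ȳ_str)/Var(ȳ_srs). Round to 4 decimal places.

Var(ȳ_str) = Σ Wₕ²(1−fₕ)sₕ²/nₕ with Wₕ = Nₕ/29807:
  Suburban: (17817/29807)²·(1−2395/17817)·35040/2395 = 4.5247785
  Urban: (11142/29807)²·(1−1000/11142)·134800/1000 = 17.145104
  Rural: (848/29807)²·(1−151/848)·299600/151 = 1.3199484
  → Var(ȳ_str) = 22.989831.
Var(ȳ_srs) = (1 − 3546/29807)·111600/3546 = 27.727994.
deff = 22.989831 / 27.727994 = 0.8291.

0.8291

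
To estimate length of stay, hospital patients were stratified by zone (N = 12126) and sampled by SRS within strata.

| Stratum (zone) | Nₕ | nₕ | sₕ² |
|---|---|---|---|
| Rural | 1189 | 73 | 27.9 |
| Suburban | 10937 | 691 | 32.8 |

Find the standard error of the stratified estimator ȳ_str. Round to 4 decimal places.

0.1991

Var(ȳ_str) = Σₕ Wₕ²(1 − fₕ)sₕ²/nₕ with Wₕ = Nₕ/N, N = 12126.
Rural: Wₕ = 0.09805377; term = 0.09805377²·(1 − 0.06139613)·27.9/73 = 0.0034489926.
Suburban: Wₕ = 0.90194623; term = 0.90194623²·(1 − 0.06318003)·32.8/691 = 0.036175391.
Sum = 0.039624384.
SE = √(0.039624384) = 0.1991.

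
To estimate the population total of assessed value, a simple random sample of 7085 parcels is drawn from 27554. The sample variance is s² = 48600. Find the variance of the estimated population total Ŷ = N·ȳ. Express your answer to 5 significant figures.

3.8688 × 10^9

Var(Ŷ) = N²·Var(ȳ) = N²·(1 − n/N)·s²/n.
f = 7085/27554 = 0.25713145; Var(ȳ) = 0.74286855·48600/7085 = 5.0957532.
Var(Ŷ) = 27554² · 5.0957532 = 3.8688126 × 10^9.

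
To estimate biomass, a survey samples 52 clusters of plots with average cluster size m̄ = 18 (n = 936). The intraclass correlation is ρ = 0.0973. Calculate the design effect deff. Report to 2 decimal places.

2.65

deff = 1 + (18 − 1)·0.0973 = 1 + 1.6541 = 2.6541.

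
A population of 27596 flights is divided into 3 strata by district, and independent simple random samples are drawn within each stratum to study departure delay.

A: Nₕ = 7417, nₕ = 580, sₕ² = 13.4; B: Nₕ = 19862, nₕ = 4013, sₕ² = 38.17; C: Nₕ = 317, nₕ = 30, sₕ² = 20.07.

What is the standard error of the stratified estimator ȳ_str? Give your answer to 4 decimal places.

0.0745

Var(ȳ_str) = Σₕ Wₕ²(1 − fₕ)sₕ²/nₕ with Wₕ = Nₕ/N, N = 27596.
A: Wₕ = 0.26877084; term = 0.26877084²·(1 − 0.07819873)·13.4/580 = 0.0015384323.
B: Wₕ = 0.71974199; term = 0.71974199²·(1 − 0.20204410)·38.17/4013 = 0.0039317471.
C: Wₕ = 0.01148717; term = 0.01148717²·(1 − 0.09463722)·20.07/30 = 7.9923594 × 10^-5.
Sum = 0.005550103.
SE = √(0.005550103) = 0.0745.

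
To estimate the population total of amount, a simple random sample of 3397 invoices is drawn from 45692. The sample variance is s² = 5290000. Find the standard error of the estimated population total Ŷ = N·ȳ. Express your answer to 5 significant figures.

1.7348 × 10^6

Var(Ŷ) = N²·Var(ȳ) = N²·(1 − n/N)·s²/n.
f = 3397/45692 = 0.07434562; Var(ȳ) = 0.92565438·5290000/3397 = 1441.4812.
Var(Ŷ) = 45692² · 1441.4812 = 3.0094652 × 10^12.
SE(Ŷ) = √(3.0094652 × 10^12) = 1.7348 × 10^6.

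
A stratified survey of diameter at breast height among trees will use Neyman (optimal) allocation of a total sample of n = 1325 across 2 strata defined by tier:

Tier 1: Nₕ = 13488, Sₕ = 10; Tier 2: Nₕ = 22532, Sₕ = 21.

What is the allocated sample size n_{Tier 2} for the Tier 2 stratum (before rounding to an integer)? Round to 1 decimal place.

1031.1

Neyman allocation: nₕ = n·NₕSₕ / Σⱼ NⱼSⱼ.
Σ NⱼSⱼ = 13488·10 + 22532·21 = 608052.
n_{Tier 2} = 1325·22532·21 / 608052 = 1031.1.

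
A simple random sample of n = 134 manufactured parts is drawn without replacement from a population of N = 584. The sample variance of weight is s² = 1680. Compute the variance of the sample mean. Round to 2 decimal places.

Under SRS without replacement, Var(ȳ) = (1 − f)·s²/n with f = n/N = 134/584 = 0.22945205.
Var(ȳ) = (1 − 0.22945205)·1680/134 = 0.77054795·12.537313 = 9.6606011.

9.66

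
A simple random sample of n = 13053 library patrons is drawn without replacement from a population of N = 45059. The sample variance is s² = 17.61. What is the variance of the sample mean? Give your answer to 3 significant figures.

Under SRS without replacement, Var(ȳ) = (1 − f)·s²/n with f = n/N = 13053/45059 = 0.28968686.
Var(ȳ) = (1 − 0.28968686)·17.61/13053 = 0.71031314·0.0013491151 = 9.5829422 × 10^-4.

9.58 × 10^-4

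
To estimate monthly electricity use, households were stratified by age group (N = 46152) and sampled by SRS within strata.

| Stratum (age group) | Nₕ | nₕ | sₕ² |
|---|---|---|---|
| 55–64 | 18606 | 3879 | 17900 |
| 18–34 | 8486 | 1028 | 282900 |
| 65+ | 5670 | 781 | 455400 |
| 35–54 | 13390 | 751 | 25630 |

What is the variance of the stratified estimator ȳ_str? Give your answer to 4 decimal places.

Var(ȳ_str) = Σₕ Wₕ²(1 − fₕ)sₕ²/nₕ with Wₕ = Nₕ/N, N = 46152.
55–64: Wₕ = 0.40314613; term = 0.40314613²·(1 − 0.20848114)·17900/3879 = 0.59363501.
18–34: Wₕ = 0.18387069; term = 0.18387069²·(1 − 0.12114070)·282900/1028 = 8.1768153.
65+: Wₕ = 0.12285491; term = 0.12285491²·(1 − 0.13774250)·455400/781 = 7.5886415.
35–54: Wₕ = 0.29012827; term = 0.29012827²·(1 − 0.05608663)·25630/751 = 2.7115705.
Sum = 19.070662.

19.0707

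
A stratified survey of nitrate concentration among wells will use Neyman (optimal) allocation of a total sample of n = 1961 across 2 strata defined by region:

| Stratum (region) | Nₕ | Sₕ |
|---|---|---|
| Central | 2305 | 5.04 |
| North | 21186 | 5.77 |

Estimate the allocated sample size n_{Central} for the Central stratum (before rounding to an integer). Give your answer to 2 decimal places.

170.19

Neyman allocation: nₕ = n·NₕSₕ / Σⱼ NⱼSⱼ.
Σ NⱼSⱼ = 2305·5.04 + 21186·5.77 = 133860.42.
n_{Central} = 1961·2305·5.04 / 133860.42 = 170.19.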